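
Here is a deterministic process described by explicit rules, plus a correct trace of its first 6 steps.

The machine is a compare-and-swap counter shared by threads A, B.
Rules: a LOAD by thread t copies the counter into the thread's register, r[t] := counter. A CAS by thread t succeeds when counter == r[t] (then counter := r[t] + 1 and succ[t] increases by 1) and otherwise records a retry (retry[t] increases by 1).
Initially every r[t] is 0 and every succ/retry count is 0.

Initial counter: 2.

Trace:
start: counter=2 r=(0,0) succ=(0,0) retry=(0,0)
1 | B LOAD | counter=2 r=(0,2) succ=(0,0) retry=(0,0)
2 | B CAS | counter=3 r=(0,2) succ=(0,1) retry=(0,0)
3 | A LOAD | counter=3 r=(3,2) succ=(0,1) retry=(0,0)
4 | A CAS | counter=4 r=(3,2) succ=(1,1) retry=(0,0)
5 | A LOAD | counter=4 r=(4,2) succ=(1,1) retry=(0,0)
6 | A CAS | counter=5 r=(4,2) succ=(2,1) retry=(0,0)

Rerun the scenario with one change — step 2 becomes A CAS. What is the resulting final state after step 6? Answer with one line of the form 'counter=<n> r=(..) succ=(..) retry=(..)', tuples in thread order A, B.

counter=4 r=(3,2) succ=(2,0) retry=(1,0)

(re-executing from step 2 with the substitution; state before step 2: counter=2 r=(0,2) succ=(0,0) retry=(0,0))
2 | A CAS | counter=2 r=(0,2) succ=(0,0) retry=(1,0)
3 | A LOAD | counter=2 r=(2,2) succ=(0,0) retry=(1,0)
4 | A CAS | counter=3 r=(2,2) succ=(1,0) retry=(1,0)
5 | A LOAD | counter=3 r=(3,2) succ=(1,0) retry=(1,0)
6 | A CAS | counter=4 r=(3,2) succ=(2,0) retry=(1,0)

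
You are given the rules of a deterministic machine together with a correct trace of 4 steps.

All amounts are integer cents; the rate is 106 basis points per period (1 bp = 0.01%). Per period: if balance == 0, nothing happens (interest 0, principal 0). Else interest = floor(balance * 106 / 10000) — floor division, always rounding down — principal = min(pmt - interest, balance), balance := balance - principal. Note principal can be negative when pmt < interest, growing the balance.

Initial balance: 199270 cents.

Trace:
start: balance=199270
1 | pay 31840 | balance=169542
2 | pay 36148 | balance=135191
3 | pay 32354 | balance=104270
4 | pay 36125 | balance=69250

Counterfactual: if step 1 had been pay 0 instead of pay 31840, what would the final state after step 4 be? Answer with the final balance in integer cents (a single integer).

102112

(re-executing from step 1 with the substitution; state before step 1: balance=199270)
1 | pay 0 | balance=201382
2 | pay 36148 | balance=167368
3 | pay 32354 | balance=136788
4 | pay 36125 | balance=102112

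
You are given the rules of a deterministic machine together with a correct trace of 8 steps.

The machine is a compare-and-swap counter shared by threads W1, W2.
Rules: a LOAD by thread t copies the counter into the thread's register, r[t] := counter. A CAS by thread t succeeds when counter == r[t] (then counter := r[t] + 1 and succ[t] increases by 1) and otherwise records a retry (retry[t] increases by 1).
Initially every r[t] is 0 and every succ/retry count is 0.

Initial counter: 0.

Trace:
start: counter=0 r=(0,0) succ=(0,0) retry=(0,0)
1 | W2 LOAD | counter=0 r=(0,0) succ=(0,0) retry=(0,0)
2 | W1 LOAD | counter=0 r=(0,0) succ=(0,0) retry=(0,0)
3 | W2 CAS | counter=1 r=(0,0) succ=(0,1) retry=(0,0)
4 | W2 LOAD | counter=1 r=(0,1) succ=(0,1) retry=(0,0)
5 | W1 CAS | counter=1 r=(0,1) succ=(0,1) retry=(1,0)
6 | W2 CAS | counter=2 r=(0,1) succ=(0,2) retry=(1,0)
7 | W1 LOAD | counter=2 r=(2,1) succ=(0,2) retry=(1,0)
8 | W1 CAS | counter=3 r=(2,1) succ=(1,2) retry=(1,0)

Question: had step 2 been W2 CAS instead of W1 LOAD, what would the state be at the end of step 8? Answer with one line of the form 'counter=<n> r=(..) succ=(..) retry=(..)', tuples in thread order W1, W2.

counter=3 r=(2,1) succ=(1,2) retry=(1,1)

(re-executing from step 2 with the substitution; state before step 2: counter=0 r=(0,0) succ=(0,0) retry=(0,0))
2 | W2 CAS | counter=1 r=(0,0) succ=(0,1) retry=(0,0)
3 | W2 CAS | counter=1 r=(0,0) succ=(0,1) retry=(0,1)
4 | W2 LOAD | counter=1 r=(0,1) succ=(0,1) retry=(0,1)
5 | W1 CAS | counter=1 r=(0,1) succ=(0,1) retry=(1,1)
6 | W2 CAS | counter=2 r=(0,1) succ=(0,2) retry=(1,1)
7 | W1 LOAD | counter=2 r=(2,1) succ=(0,2) retry=(1,1)
8 | W1 CAS | counter=3 r=(2,1) succ=(1,2) retry=(1,1)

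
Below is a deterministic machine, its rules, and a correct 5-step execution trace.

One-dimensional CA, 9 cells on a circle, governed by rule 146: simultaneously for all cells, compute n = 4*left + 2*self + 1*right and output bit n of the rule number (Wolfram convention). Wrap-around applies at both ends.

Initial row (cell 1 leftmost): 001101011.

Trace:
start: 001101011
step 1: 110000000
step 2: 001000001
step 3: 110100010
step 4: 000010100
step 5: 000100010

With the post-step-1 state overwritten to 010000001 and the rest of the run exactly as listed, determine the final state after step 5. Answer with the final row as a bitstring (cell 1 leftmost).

000100100

state after step 1 := 010000001
step 2: 001000010
step 3: 010100101
step 4: 000011000
step 5: 000100100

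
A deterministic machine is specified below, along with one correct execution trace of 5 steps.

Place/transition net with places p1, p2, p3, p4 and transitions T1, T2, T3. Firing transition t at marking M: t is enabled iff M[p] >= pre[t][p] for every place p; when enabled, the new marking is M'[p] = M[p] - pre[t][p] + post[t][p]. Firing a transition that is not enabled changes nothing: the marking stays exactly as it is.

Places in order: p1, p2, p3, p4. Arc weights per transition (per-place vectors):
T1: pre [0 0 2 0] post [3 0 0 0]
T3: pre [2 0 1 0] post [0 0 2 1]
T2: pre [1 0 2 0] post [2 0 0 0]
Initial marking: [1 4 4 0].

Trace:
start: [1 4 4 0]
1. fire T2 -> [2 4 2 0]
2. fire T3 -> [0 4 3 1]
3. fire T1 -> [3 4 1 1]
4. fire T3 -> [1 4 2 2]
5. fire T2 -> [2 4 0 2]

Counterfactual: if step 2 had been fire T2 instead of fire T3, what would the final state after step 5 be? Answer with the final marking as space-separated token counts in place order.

(re-executing from step 2 with the substitution; state before step 2: [2 4 2 0])
2. fire T2 -> [3 4 0 0]
3. fire T1 -> [3 4 0 0]
4. fire T3 -> [3 4 0 0]
5. fire T2 -> [3 4 0 0]

3 4 0 0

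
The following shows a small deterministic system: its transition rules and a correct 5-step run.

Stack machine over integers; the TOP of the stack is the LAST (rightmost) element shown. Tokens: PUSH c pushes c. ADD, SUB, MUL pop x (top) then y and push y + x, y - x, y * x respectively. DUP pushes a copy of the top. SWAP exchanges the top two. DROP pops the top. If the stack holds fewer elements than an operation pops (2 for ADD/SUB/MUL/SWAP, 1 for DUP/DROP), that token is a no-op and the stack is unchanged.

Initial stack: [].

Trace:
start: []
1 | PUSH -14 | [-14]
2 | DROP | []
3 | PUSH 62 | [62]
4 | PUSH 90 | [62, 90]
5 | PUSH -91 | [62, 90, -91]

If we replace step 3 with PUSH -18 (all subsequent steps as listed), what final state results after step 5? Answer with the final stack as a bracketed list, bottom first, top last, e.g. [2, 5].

[-18, 90, -91]

(re-executing from step 3 with the substitution; state before step 3: [])
3 | PUSH -18 | [-18]
4 | PUSH 90 | [-18, 90]
5 | PUSH -91 | [-18, 90, -91]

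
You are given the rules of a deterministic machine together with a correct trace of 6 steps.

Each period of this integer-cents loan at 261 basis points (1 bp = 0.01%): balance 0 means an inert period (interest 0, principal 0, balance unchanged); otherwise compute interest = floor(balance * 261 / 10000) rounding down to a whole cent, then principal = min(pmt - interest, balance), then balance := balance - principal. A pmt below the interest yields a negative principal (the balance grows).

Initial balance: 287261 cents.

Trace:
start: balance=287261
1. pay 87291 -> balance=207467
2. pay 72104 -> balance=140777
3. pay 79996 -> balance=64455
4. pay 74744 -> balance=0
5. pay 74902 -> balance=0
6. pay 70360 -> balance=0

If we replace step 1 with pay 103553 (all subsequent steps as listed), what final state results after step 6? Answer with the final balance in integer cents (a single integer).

0

(re-executing from step 1 with the substitution; state before step 1: balance=287261)
1. pay 103553 -> balance=191205
2. pay 72104 -> balance=124091
3. pay 79996 -> balance=47333
4. pay 74744 -> balance=0
5. pay 74902 -> balance=0
6. pay 70360 -> balance=0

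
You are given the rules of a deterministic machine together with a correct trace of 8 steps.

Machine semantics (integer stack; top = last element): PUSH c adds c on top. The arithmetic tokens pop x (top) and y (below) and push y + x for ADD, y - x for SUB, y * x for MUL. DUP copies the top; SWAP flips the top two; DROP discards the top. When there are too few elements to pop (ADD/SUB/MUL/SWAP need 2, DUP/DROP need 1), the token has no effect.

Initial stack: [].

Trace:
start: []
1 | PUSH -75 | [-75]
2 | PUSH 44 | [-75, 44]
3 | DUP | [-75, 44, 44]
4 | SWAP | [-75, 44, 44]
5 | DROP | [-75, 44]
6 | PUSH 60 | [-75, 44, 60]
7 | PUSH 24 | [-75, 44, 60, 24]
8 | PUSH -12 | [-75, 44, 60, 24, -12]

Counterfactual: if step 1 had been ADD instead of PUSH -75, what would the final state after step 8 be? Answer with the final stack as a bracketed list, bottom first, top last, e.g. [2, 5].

(re-executing from step 1 with the substitution; state before step 1: [])
1 | ADD | []
2 | PUSH 44 | [44]
3 | DUP | [44, 44]
4 | SWAP | [44, 44]
5 | DROP | [44]
6 | PUSH 60 | [44, 60]
7 | PUSH 24 | [44, 60, 24]
8 | PUSH -12 | [44, 60, 24, -12]

[44, 60, 24, -12]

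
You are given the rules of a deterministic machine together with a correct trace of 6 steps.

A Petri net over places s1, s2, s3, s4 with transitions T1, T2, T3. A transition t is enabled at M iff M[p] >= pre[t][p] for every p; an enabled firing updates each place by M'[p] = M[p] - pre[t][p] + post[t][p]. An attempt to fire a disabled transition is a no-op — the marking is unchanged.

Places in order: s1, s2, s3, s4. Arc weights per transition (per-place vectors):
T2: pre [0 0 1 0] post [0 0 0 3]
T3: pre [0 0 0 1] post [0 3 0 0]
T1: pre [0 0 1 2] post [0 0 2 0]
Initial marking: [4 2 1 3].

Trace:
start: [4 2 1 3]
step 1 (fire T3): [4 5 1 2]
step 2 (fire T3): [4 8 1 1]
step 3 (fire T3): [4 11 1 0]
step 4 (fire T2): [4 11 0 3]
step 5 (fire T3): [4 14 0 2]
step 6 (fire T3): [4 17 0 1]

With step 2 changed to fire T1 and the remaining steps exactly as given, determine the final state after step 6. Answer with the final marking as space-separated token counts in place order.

4 11 1 1

(re-executing from step 2 with the substitution; state before step 2: [4 5 1 2])
step 2 (fire T1): [4 5 2 0]
step 3 (fire T3): [4 5 2 0]
step 4 (fire T2): [4 5 1 3]
step 5 (fire T3): [4 8 1 2]
step 6 (fire T3): [4 11 1 1]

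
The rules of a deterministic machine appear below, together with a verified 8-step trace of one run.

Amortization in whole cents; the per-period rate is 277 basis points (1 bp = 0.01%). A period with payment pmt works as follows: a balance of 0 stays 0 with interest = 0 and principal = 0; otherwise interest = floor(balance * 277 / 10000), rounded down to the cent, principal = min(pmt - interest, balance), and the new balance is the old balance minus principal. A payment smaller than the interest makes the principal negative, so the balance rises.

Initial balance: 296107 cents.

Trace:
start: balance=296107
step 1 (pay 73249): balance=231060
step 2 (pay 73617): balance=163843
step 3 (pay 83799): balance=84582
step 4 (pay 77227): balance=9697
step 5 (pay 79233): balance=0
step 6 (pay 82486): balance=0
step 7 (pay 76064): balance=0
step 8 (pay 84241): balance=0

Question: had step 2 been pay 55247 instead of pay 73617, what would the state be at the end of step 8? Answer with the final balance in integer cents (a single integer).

(re-executing from step 2 with the substitution; state before step 2: balance=231060)
step 2 (pay 55247): balance=182213
step 3 (pay 83799): balance=103461
step 4 (pay 77227): balance=29099
step 5 (pay 79233): balance=0
step 6 (pay 82486): balance=0
step 7 (pay 76064): balance=0
step 8 (pay 84241): balance=0

0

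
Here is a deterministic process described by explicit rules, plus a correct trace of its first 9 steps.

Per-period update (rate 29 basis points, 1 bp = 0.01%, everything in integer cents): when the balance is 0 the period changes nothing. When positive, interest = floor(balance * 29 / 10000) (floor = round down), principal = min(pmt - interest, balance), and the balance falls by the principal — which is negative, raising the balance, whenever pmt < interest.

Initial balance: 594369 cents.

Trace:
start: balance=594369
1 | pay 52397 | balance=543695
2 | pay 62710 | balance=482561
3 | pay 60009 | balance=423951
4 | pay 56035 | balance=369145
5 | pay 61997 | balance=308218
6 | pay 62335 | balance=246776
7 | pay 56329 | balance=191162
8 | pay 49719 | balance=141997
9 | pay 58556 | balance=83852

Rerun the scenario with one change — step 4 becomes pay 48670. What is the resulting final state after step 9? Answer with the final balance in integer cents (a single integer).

91325

(re-executing from step 4 with the substitution; state before step 4: balance=423951)
4 | pay 48670 | balance=376510
5 | pay 61997 | balance=315604
6 | pay 62335 | balance=254184
7 | pay 56329 | balance=198592
8 | pay 49719 | balance=149448
9 | pay 58556 | balance=91325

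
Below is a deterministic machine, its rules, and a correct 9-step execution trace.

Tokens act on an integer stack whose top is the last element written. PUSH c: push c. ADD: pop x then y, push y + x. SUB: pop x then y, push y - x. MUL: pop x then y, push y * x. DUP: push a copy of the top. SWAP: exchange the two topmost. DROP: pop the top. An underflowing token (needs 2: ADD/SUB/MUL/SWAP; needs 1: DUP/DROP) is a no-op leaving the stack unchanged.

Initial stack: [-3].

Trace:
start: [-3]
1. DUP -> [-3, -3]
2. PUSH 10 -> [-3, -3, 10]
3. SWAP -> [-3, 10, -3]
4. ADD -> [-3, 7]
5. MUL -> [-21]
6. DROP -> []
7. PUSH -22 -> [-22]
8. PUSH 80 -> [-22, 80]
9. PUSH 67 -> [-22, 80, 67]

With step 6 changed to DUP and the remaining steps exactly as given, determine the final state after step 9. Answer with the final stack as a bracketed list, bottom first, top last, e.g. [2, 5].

[-21, -21, -22, 80, 67]

(re-executing from step 6 with the substitution; state before step 6: [-21])
6. DUP -> [-21, -21]
7. PUSH -22 -> [-21, -21, -22]
8. PUSH 80 -> [-21, -21, -22, 80]
9. PUSH 67 -> [-21, -21, -22, 80, 67]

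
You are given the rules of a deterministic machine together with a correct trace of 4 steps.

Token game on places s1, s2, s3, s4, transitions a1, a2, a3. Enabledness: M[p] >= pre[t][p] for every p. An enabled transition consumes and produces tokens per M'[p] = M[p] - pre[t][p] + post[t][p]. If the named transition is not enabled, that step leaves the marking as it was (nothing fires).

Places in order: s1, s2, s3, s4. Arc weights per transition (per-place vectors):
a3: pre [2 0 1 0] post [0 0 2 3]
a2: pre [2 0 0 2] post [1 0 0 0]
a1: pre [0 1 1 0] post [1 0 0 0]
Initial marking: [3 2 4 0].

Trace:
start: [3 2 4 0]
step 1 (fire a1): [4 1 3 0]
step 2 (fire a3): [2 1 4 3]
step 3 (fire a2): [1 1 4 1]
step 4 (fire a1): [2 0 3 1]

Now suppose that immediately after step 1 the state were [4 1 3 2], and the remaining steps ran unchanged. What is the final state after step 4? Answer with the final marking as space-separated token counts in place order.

state after step 1 := [4 1 3 2]
step 2 (fire a3): [2 1 4 5]
step 3 (fire a2): [1 1 4 3]
step 4 (fire a1): [2 0 3 3]

2 0 3 3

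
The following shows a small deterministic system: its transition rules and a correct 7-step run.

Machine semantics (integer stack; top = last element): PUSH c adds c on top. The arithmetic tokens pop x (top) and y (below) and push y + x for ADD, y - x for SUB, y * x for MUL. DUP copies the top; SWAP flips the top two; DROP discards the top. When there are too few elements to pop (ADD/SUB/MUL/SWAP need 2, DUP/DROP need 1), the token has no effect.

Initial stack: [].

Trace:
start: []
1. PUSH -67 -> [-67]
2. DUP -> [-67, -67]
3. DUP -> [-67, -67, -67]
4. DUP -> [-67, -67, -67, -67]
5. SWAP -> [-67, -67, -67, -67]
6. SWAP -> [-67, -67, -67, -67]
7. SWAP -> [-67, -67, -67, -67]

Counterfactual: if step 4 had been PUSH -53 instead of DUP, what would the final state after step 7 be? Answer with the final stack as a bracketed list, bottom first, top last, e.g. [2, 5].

[-67, -67, -53, -67]

(re-executing from step 4 with the substitution; state before step 4: [-67, -67, -67])
4. PUSH -53 -> [-67, -67, -67, -53]
5. SWAP -> [-67, -67, -53, -67]
6. SWAP -> [-67, -67, -67, -53]
7. SWAP -> [-67, -67, -53, -67]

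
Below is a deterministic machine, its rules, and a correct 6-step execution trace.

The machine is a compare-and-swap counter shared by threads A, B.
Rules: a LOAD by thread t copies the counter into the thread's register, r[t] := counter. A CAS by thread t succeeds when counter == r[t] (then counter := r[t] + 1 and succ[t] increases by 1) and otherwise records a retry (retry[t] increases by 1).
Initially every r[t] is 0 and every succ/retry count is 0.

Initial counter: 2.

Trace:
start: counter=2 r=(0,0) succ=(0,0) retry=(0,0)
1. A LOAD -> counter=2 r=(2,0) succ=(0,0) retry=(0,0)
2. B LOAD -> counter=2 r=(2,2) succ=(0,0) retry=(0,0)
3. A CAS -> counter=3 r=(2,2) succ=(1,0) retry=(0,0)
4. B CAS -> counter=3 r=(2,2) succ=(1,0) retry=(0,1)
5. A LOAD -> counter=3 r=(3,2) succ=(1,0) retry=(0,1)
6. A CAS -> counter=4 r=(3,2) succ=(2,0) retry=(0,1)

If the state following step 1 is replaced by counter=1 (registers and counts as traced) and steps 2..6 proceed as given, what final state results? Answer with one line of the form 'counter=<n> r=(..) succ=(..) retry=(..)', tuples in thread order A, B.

state after step 1 := counter=1 r=(2,0) succ=(0,0) retry=(0,0)
2. B LOAD -> counter=1 r=(2,1) succ=(0,0) retry=(0,0)
3. A CAS -> counter=1 r=(2,1) succ=(0,0) retry=(1,0)
4. B CAS -> counter=2 r=(2,1) succ=(0,1) retry=(1,0)
5. A LOAD -> counter=2 r=(2,1) succ=(0,1) retry=(1,0)
6. A CAS -> counter=3 r=(2,1) succ=(1,1) retry=(1,0)

counter=3 r=(2,1) succ=(1,1) retry=(1,0)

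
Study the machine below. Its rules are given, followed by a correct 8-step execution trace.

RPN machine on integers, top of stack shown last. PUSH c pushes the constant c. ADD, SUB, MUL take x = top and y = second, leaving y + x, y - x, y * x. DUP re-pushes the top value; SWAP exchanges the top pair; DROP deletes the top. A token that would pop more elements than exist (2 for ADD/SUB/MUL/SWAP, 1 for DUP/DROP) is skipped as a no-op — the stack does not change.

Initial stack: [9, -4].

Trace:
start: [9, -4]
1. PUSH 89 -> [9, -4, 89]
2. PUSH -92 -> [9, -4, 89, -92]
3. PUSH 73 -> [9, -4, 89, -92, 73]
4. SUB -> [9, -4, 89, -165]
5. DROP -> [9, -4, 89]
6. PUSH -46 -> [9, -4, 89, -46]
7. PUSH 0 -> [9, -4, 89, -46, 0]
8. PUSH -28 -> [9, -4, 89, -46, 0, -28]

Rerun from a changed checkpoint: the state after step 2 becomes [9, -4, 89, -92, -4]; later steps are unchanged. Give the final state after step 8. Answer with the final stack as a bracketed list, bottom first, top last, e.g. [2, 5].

[9, -4, 89, -92, -46, 0, -28]

state after step 2 := [9, -4, 89, -92, -4]
3. PUSH 73 -> [9, -4, 89, -92, -4, 73]
4. SUB -> [9, -4, 89, -92, -77]
5. DROP -> [9, -4, 89, -92]
6. PUSH -46 -> [9, -4, 89, -92, -46]
7. PUSH 0 -> [9, -4, 89, -92, -46, 0]
8. PUSH -28 -> [9, -4, 89, -92, -46, 0, -28]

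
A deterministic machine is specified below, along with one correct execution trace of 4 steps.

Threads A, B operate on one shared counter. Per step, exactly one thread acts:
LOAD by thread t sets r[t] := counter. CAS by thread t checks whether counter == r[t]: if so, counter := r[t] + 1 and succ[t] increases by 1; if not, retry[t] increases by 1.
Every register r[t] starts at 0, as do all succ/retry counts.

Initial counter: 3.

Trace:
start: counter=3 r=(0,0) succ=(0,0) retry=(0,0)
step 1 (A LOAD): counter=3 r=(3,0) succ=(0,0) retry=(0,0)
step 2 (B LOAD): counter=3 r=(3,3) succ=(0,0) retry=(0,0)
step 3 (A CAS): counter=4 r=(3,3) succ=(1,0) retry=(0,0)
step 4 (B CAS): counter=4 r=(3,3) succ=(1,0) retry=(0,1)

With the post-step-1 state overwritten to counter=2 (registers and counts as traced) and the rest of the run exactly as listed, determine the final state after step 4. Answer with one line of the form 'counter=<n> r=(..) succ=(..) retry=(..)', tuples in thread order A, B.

counter=3 r=(3,2) succ=(0,1) retry=(1,0)

state after step 1 := counter=2 r=(3,0) succ=(0,0) retry=(0,0)
step 2 (B LOAD): counter=2 r=(3,2) succ=(0,0) retry=(0,0)
step 3 (A CAS): counter=2 r=(3,2) succ=(0,0) retry=(1,0)
step 4 (B CAS): counter=3 r=(3,2) succ=(0,1) retry=(1,0)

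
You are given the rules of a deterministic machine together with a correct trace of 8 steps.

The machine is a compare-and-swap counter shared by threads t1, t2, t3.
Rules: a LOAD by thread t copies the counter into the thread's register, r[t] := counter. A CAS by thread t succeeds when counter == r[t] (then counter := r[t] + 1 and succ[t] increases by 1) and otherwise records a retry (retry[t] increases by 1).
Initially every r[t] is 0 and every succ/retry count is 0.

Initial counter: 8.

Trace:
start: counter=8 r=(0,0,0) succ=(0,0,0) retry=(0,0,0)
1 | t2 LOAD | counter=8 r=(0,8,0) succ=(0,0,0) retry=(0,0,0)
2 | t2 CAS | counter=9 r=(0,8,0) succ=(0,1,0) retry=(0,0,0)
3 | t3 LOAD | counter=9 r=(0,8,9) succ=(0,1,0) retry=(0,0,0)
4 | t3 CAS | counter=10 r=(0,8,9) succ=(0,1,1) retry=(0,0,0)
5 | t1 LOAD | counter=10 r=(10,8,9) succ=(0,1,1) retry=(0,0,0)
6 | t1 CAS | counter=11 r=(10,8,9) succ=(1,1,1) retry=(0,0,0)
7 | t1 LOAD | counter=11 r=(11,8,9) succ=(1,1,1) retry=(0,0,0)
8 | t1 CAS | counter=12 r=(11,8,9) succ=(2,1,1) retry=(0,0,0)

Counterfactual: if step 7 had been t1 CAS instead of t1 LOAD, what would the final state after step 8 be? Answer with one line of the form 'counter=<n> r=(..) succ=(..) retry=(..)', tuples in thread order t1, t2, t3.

(re-executing from step 7 with the substitution; state before step 7: counter=11 r=(10,8,9) succ=(1,1,1) retry=(0,0,0))
7 | t1 CAS | counter=11 r=(10,8,9) succ=(1,1,1) retry=(1,0,0)
8 | t1 CAS | counter=11 r=(10,8,9) succ=(1,1,1) retry=(2,0,0)

counter=11 r=(10,8,9) succ=(1,1,1) retry=(2,0,0)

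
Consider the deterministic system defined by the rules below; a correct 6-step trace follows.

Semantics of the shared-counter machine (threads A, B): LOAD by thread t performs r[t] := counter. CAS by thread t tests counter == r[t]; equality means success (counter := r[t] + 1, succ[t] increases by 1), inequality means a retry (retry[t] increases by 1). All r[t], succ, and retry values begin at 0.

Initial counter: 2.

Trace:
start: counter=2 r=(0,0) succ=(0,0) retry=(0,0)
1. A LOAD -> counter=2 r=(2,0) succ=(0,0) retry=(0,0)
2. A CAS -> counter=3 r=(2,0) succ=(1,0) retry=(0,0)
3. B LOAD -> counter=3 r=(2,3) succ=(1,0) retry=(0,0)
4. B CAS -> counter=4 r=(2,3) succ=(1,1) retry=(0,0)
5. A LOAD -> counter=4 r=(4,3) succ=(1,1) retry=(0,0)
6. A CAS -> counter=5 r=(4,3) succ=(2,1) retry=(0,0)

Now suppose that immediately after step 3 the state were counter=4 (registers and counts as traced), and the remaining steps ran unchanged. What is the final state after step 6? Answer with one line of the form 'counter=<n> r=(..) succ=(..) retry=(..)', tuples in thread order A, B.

counter=5 r=(4,3) succ=(2,0) retry=(0,1)

state after step 3 := counter=4 r=(2,3) succ=(1,0) retry=(0,0)
4. B CAS -> counter=4 r=(2,3) succ=(1,0) retry=(0,1)
5. A LOAD -> counter=4 r=(4,3) succ=(1,0) retry=(0,1)
6. A CAS -> counter=5 r=(4,3) succ=(2,0) retry=(0,1)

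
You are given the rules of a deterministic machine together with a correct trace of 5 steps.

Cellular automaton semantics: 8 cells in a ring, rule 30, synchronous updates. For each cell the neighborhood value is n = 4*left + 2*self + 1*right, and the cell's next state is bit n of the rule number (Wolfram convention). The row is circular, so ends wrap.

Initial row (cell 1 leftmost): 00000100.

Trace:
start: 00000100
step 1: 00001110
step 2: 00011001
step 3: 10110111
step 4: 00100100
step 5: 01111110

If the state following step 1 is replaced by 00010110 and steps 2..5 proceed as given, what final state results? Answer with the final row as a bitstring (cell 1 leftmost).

state after step 1 := 00010110
step 2: 00110101
step 3: 11100101
step 4: 00011101
step 5: 10110001

10110001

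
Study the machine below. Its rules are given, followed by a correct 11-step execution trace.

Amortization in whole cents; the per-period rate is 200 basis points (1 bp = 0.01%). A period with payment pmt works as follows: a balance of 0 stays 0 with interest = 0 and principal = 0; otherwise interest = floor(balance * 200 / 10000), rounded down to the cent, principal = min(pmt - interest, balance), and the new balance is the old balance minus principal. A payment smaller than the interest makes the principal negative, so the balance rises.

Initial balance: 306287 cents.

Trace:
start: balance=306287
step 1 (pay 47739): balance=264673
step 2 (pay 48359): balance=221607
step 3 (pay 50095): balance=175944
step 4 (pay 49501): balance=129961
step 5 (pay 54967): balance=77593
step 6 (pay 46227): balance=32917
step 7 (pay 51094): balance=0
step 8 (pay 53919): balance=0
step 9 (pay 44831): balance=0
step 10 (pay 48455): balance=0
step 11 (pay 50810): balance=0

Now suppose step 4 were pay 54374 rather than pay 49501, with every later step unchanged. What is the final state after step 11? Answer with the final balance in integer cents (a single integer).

(re-executing from step 4 with the substitution; state before step 4: balance=175944)
step 4 (pay 54374): balance=125088
step 5 (pay 54967): balance=72622
step 6 (pay 46227): balance=27847
step 7 (pay 51094): balance=0
step 8 (pay 53919): balance=0
step 9 (pay 44831): balance=0
step 10 (pay 48455): balance=0
step 11 (pay 50810): balance=0

0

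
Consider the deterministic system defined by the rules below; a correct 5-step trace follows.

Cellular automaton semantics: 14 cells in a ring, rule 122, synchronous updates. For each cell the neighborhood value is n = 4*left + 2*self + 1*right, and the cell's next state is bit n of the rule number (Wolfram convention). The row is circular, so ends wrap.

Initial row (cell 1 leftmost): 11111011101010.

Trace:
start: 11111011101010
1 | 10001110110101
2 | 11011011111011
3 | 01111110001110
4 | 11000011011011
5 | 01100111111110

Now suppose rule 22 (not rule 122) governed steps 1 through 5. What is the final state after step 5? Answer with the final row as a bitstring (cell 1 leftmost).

00100010001010

(re-executing steps 1..5 under rule 22; state before step 1: 11111011101010)
1 | 00000000001010
2 | 00000000011011
3 | 10000000100000
4 | 11000001110001
5 | 00100010001010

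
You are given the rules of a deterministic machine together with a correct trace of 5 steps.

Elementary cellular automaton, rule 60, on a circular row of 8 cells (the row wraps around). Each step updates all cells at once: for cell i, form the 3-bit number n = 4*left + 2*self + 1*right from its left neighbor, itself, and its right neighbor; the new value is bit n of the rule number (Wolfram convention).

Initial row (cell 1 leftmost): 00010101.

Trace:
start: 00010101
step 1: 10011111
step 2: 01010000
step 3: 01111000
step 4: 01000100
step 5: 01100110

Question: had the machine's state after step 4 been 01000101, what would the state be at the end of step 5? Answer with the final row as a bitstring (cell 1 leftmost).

11100111

state after step 4 := 01000101
step 5: 11100111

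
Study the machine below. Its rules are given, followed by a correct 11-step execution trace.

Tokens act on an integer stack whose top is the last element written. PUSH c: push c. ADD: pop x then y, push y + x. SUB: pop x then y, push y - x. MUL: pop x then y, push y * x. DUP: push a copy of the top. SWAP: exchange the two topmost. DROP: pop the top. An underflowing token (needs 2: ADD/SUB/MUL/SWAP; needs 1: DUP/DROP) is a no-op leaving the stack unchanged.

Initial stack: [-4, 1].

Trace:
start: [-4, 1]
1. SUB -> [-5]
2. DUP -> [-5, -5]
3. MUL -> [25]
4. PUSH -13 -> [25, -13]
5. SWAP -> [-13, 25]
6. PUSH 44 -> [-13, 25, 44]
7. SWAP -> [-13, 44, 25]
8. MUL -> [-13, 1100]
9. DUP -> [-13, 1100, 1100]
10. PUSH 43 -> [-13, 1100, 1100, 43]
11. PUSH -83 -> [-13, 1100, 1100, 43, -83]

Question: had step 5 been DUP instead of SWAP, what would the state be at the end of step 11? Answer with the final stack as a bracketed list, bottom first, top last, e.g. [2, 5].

(re-executing from step 5 with the substitution; state before step 5: [25, -13])
5. DUP -> [25, -13, -13]
6. PUSH 44 -> [25, -13, -13, 44]
7. SWAP -> [25, -13, 44, -13]
8. MUL -> [25, -13, -572]
9. DUP -> [25, -13, -572, -572]
10. PUSH 43 -> [25, -13, -572, -572, 43]
11. PUSH -83 -> [25, -13, -572, -572, 43, -83]

[25, -13, -572, -572, 43, -83]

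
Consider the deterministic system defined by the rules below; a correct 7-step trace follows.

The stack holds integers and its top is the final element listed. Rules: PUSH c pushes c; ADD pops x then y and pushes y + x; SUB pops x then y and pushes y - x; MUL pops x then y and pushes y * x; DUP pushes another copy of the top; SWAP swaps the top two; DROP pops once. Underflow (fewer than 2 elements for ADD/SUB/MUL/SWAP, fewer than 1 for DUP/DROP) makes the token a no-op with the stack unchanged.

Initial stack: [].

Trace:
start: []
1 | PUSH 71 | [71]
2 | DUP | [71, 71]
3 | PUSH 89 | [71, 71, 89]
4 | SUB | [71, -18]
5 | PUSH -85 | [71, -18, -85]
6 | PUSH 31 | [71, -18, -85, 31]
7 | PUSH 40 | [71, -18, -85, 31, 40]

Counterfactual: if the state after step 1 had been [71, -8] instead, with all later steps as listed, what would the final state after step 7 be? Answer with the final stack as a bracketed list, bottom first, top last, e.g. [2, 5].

state after step 1 := [71, -8]
2 | DUP | [71, -8, -8]
3 | PUSH 89 | [71, -8, -8, 89]
4 | SUB | [71, -8, -97]
5 | PUSH -85 | [71, -8, -97, -85]
6 | PUSH 31 | [71, -8, -97, -85, 31]
7 | PUSH 40 | [71, -8, -97, -85, 31, 40]

[71, -8, -97, -85, 31, 40]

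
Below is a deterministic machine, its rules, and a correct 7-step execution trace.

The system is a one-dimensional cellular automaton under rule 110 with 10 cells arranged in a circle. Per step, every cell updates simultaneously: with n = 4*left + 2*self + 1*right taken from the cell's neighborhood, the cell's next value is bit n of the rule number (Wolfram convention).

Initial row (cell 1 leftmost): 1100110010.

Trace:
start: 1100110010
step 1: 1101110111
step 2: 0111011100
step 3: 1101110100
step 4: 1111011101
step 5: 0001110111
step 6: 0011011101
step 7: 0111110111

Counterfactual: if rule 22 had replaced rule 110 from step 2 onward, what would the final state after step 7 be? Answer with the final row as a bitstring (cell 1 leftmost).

0000000000

(re-executing steps 2..7 under rule 22; state before step 2: 1101110111)
step 2: 0000000000
step 3: 0000000000
step 4: 0000000000
step 5: 0000000000
step 6: 0000000000
step 7: 0000000000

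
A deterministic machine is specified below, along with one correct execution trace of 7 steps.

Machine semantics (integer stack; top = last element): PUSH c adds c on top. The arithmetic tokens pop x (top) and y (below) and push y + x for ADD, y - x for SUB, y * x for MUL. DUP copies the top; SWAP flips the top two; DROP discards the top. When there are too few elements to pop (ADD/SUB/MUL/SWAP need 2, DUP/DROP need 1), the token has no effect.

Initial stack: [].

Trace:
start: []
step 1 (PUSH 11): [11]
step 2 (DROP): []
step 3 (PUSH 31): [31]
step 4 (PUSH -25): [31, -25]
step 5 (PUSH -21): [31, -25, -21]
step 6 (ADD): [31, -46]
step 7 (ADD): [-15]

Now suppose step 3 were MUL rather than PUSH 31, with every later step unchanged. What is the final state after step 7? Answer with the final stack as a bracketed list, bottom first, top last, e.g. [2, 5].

(re-executing from step 3 with the substitution; state before step 3: [])
step 3 (MUL): []
step 4 (PUSH -25): [-25]
step 5 (PUSH -21): [-25, -21]
step 6 (ADD): [-46]
step 7 (ADD): [-46]

[-46]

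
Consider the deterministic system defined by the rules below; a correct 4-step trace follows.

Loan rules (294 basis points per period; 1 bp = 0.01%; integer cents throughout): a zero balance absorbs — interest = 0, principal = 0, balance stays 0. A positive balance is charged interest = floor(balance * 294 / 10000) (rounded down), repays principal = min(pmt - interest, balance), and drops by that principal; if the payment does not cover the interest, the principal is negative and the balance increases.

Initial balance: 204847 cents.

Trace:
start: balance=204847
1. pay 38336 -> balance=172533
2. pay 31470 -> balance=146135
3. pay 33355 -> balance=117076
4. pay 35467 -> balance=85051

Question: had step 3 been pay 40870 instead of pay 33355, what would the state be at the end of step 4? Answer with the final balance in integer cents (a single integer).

77315

(re-executing from step 3 with the substitution; state before step 3: balance=146135)
3. pay 40870 -> balance=109561
4. pay 35467 -> balance=77315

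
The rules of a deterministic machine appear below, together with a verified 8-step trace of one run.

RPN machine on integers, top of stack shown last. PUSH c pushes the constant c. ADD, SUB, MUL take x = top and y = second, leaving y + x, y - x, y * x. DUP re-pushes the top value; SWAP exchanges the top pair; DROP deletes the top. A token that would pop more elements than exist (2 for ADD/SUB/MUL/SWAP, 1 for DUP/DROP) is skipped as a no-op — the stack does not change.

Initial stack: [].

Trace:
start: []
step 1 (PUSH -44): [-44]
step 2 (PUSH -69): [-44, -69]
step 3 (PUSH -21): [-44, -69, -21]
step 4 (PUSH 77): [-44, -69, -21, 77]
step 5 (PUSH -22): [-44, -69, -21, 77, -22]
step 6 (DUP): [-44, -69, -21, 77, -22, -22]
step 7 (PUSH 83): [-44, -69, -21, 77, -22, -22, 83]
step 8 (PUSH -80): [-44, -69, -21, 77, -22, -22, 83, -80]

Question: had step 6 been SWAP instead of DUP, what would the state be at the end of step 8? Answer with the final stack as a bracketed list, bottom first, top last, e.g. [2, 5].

[-44, -69, -21, -22, 77, 83, -80]

(re-executing from step 6 with the substitution; state before step 6: [-44, -69, -21, 77, -22])
step 6 (SWAP): [-44, -69, -21, -22, 77]
step 7 (PUSH 83): [-44, -69, -21, -22, 77, 83]
step 8 (PUSH -80): [-44, -69, -21, -22, 77, 83, -80]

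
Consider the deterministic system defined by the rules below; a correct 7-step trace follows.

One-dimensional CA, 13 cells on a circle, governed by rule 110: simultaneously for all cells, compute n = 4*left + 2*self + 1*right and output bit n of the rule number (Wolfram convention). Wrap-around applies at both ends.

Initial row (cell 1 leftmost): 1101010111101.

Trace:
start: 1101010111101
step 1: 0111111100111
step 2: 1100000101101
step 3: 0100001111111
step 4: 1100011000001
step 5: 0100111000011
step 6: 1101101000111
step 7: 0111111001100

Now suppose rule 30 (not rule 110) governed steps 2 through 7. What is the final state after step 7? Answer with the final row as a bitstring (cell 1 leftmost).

(re-executing steps 2..7 under rule 30; state before step 2: 0111111100111)
step 2: 0100000011100
step 3: 1110000110010
step 4: 1001001101110
step 5: 1111111001000
step 6: 1000000111101
step 7: 0100001100001

0100001100001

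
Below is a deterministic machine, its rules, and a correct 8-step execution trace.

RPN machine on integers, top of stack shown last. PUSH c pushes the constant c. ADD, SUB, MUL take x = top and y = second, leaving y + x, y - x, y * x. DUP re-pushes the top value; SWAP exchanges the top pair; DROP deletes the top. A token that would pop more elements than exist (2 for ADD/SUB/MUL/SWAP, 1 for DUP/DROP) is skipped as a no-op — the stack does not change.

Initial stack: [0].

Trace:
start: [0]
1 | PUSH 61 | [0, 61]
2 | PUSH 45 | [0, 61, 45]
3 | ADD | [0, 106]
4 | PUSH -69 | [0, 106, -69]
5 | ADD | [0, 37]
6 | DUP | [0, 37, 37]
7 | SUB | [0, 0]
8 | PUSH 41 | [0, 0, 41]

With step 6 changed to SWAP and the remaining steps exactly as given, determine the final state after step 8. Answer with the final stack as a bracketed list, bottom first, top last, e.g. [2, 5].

(re-executing from step 6 with the substitution; state before step 6: [0, 37])
6 | SWAP | [37, 0]
7 | SUB | [37]
8 | PUSH 41 | [37, 41]

[37, 41]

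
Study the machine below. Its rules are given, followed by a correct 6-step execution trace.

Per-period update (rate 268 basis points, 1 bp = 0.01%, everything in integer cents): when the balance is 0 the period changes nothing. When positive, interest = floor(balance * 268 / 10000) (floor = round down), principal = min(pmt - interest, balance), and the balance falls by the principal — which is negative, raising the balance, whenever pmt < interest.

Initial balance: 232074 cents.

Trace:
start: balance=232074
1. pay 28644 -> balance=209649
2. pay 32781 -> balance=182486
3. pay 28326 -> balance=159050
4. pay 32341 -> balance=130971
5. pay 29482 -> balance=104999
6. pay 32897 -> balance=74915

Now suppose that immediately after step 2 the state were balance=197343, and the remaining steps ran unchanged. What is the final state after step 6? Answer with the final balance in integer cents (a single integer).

91429

state after step 2 := balance=197343
3. pay 28326 -> balance=174305
4. pay 32341 -> balance=146635
5. pay 29482 -> balance=121082
6. pay 32897 -> balance=91429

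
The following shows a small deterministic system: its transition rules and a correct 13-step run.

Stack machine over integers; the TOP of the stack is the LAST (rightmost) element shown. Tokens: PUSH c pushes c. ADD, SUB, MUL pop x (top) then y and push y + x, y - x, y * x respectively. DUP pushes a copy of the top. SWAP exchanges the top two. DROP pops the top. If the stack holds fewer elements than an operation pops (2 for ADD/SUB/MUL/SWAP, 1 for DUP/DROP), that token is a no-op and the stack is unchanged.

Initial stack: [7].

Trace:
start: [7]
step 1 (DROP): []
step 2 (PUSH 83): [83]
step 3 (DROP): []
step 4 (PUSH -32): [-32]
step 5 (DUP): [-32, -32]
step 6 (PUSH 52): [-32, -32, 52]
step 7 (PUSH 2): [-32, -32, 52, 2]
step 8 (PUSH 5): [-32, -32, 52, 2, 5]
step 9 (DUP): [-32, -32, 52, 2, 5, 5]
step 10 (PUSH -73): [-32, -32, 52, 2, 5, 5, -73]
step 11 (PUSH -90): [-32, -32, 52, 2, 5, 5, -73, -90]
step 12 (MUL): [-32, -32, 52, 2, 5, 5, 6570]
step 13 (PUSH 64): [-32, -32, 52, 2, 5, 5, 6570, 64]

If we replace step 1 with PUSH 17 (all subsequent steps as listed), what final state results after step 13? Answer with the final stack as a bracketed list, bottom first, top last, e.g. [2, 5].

[7, 17, -32, -32, 52, 2, 5, 5, 6570, 64]

(re-executing from step 1 with the substitution; state before step 1: [7])
step 1 (PUSH 17): [7, 17]
step 2 (PUSH 83): [7, 17, 83]
step 3 (DROP): [7, 17]
step 4 (PUSH -32): [7, 17, -32]
step 5 (DUP): [7, 17, -32, -32]
step 6 (PUSH 52): [7, 17, -32, -32, 52]
step 7 (PUSH 2): [7, 17, -32, -32, 52, 2]
step 8 (PUSH 5): [7, 17, -32, -32, 52, 2, 5]
step 9 (DUP): [7, 17, -32, -32, 52, 2, 5, 5]
step 10 (PUSH -73): [7, 17, -32, -32, 52, 2, 5, 5, -73]
step 11 (PUSH -90): [7, 17, -32, -32, 52, 2, 5, 5, -73, -90]
step 12 (MUL): [7, 17, -32, -32, 52, 2, 5, 5, 6570]
step 13 (PUSH 64): [7, 17, -32, -32, 52, 2, 5, 5, 6570, 64]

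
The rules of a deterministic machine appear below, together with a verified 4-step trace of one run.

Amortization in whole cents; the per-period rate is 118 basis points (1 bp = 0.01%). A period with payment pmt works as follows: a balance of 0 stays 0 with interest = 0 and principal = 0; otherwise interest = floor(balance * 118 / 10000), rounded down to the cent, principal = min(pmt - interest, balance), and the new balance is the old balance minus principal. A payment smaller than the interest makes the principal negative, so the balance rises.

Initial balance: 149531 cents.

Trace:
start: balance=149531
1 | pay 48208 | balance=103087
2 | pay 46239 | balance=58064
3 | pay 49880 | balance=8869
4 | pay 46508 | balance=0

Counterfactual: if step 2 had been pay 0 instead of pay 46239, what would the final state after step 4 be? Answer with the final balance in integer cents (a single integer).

(re-executing from step 2 with the substitution; state before step 2: balance=103087)
2 | pay 0 | balance=104303
3 | pay 49880 | balance=55653
4 | pay 46508 | balance=9801

9801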